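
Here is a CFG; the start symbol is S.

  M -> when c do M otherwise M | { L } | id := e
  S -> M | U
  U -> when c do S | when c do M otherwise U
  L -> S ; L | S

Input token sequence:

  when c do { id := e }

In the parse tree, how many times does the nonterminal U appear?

1

[S [U when c do [S [M { [L [S [M id := e]]] }]]]]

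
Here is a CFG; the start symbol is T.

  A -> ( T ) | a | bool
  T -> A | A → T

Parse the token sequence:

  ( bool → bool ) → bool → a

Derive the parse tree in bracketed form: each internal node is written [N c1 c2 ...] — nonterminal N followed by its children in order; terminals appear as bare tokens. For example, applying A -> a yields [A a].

T
A → T
( T ) → T
( A → T ) → T
( bool → T ) → T
( bool → A ) → T
( bool → bool ) → T
( bool → bool ) → A → T
( bool → bool ) → bool → T
( bool → bool ) → bool → A
( bool → bool ) → bool → a

[T [A ( [T [A bool] → [T [A bool]]] )] → [T [A bool] → [T [A a]]]]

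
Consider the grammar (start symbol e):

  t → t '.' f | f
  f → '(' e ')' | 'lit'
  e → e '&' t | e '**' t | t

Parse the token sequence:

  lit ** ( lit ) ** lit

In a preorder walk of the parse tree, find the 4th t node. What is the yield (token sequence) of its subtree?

lit

[e [e [e [t [f lit]]] ** [t [f ( [e [t [f lit]]] )]]] ** [t [f lit]]]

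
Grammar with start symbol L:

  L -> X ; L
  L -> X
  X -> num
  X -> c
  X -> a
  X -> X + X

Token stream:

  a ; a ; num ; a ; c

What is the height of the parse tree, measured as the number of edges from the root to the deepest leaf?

6

[L [X a] ; [L [X a] ; [L [X num] ; [L [X a] ; [L [X c]]]]]]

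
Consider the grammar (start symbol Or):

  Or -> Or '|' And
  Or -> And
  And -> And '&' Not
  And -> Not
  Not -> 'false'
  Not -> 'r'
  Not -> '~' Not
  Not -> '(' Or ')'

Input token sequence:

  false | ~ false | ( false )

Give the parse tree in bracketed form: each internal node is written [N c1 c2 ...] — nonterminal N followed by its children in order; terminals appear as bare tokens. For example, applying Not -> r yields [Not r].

Or
Or | And
Or | And | And
And | And | And
Not | And | And
false | And | And
false | Not | And
false | ~ Not | And
false | ~ false | And
false | ~ false | Not
false | ~ false | ( Or )
false | ~ false | ( And )
false | ~ false | ( Not )
false | ~ false | ( false )

[Or [Or [Or [And [Not false]]] | [And [Not ~ [Not false]]]] | [And [Not ( [Or [And [Not false]]] )]]]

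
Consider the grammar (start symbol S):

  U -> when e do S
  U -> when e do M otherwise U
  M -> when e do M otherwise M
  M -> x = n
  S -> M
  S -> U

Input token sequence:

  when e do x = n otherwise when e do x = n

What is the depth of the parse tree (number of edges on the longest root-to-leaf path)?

[S [U when e do [M x = n] otherwise [U when e do [S [M x = n]]]]]

5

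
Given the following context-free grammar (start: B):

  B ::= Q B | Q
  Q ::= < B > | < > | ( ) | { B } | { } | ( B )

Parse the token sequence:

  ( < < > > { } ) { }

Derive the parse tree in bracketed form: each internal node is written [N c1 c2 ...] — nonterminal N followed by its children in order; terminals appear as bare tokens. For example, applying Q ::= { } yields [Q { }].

B
Q B
( B ) B
( Q B ) B
( < B > B ) B
( < Q > B ) B
( < < > > B ) B
( < < > > Q ) B
( < < > > { } ) B
( < < > > { } ) Q
( < < > > { } ) { }

[B [Q ( [B [Q < [B [Q < >]] >] [B [Q { }]]] )] [B [Q { }]]]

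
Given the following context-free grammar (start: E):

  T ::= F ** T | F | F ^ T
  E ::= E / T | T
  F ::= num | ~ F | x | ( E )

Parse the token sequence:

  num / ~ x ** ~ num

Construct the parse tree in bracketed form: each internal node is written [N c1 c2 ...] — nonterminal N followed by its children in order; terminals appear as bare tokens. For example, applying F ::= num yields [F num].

[E [E [T [F num]]] / [T [F ~ [F x]] ** [T [F ~ [F num]]]]]

E
E / T
T / T
F / T
num / T
num / F ** T
num / ~ F ** T
num / ~ x ** T
num / ~ x ** F
num / ~ x ** ~ F
num / ~ x ** ~ num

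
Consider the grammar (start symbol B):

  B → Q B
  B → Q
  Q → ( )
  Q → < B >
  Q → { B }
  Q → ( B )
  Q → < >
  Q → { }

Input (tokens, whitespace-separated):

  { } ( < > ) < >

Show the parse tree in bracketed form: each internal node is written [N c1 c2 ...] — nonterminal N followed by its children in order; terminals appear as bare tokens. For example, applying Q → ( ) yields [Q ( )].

B
Q B
{ } B
{ } Q B
{ } ( B ) B
{ } ( Q ) B
{ } ( < > ) B
{ } ( < > ) Q
{ } ( < > ) < >

[B [Q { }] [B [Q ( [B [Q < >]] )] [B [Q < >]]]]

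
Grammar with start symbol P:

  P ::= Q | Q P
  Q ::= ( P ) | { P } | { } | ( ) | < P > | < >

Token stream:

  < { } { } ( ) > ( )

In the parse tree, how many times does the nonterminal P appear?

[P [Q < [P [Q { }] [P [Q { }] [P [Q ( )]]]] >] [P [Q ( )]]]

5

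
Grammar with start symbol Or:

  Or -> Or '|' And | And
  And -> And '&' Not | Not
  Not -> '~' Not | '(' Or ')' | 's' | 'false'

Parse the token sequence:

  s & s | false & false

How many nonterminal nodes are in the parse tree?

10

[Or [Or [And [And [Not s]] & [Not s]]] | [And [And [Not false]] & [Not false]]]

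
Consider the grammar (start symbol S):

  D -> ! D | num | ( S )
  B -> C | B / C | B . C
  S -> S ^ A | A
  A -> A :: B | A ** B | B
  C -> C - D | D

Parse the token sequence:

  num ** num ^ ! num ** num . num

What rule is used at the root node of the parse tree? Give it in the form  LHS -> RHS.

[S [S [A [A [B [C [D num]]]] ** [B [C [D num]]]]] ^ [A [A [B [C [D ! [D num]]]]] ** [B [B [C [D num]]] . [C [D num]]]]]

S -> S ^ A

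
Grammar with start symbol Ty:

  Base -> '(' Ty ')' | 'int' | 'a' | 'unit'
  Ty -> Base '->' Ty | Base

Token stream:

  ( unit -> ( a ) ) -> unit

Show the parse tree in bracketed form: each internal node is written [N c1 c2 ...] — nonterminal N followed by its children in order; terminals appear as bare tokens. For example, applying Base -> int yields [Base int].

Ty
Base -> Ty
( Ty ) -> Ty
( Base -> Ty ) -> Ty
( unit -> Ty ) -> Ty
( unit -> Base ) -> Ty
( unit -> ( Ty ) ) -> Ty
( unit -> ( Base ) ) -> Ty
( unit -> ( a ) ) -> Ty
( unit -> ( a ) ) -> Base
( unit -> ( a ) ) -> unit

[Ty [Base ( [Ty [Base unit] -> [Ty [Base ( [Ty [Base a]] )]]] )] -> [Ty [Base unit]]]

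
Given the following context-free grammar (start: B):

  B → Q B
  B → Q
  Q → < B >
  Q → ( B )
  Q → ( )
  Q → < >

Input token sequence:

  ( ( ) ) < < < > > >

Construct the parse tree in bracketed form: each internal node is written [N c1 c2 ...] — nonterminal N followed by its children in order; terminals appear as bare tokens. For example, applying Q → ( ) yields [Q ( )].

B
Q B
( B ) B
( Q ) B
( ( ) ) B
( ( ) ) Q
( ( ) ) < B >
( ( ) ) < Q >
( ( ) ) < < B > >
( ( ) ) < < Q > >
( ( ) ) < < < > > >

[B [Q ( [B [Q ( )]] )] [B [Q < [B [Q < [B [Q < >]] >]] >]]]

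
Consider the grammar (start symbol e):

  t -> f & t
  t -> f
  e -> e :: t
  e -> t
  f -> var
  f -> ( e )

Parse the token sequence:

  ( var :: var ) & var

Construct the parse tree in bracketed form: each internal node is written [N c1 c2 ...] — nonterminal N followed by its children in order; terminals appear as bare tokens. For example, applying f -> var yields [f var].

[e [t [f ( [e [e [t [f var]]] :: [t [f var]]] )] & [t [f var]]]]

e
t
f & t
( e ) & t
( e :: t ) & t
( t :: t ) & t
( f :: t ) & t
( var :: t ) & t
( var :: f ) & t
( var :: var ) & t
( var :: var ) & f
( var :: var ) & var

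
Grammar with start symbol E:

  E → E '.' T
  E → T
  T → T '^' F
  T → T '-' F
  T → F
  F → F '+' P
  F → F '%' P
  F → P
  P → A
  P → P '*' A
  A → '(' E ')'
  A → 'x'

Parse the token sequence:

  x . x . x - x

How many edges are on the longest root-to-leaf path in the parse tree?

[E [E [E [T [F [P [A x]]]]] . [T [F [P [A x]]]]] . [T [T [F [P [A x]]]] - [F [P [A x]]]]]

7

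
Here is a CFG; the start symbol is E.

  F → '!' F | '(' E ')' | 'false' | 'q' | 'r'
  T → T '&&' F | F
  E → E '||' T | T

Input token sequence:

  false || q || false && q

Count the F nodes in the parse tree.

4

[E [E [E [T [F false]]] || [T [F q]]] || [T [T [F false]] && [F q]]]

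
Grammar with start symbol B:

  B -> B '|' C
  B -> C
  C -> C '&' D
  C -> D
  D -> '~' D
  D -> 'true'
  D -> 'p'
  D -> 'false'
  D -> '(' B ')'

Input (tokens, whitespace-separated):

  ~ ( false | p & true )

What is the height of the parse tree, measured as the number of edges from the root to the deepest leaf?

8

[B [C [D ~ [D ( [B [B [C [D false]]] | [C [C [D p]] & [D true]]] )]]]]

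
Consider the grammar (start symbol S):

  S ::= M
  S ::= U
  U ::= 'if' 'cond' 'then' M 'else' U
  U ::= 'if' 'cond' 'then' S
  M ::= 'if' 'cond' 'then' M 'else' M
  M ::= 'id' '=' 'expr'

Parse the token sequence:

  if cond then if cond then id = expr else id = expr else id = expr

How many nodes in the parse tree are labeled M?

5

[S [M if cond then [M if cond then [M id = expr] else [M id = expr]] else [M id = expr]]]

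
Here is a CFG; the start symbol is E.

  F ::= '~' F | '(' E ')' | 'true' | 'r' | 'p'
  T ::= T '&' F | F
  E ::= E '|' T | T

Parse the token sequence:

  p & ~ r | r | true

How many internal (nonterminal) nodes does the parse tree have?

12

[E [E [E [T [T [F p]] & [F ~ [F r]]]] | [T [F r]]] | [T [F true]]]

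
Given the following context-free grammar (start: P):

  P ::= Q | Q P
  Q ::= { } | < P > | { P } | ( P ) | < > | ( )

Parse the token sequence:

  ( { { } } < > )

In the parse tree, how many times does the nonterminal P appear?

[P [Q ( [P [Q { [P [Q { }]] }] [P [Q < >]]] )]]

4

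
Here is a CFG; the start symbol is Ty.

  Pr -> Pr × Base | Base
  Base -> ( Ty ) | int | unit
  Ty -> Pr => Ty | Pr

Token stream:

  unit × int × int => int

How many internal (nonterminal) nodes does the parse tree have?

[Ty [Pr [Pr [Pr [Base unit]] × [Base int]] × [Base int]] => [Ty [Pr [Base int]]]]

10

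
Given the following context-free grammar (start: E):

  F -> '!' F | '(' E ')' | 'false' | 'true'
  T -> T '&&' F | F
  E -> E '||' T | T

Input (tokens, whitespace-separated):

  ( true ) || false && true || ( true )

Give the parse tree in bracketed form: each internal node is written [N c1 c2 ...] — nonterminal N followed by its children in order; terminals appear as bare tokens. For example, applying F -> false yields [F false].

E
E || T
E || T || T
T || T || T
F || T || T
( E ) || T || T
( T ) || T || T
( F ) || T || T
( true ) || T || T
( true ) || T && F || T
( true ) || F && F || T
( true ) || false && F || T
( true ) || false && true || T
( true ) || false && true || F
( true ) || false && true || ( E )
( true ) || false && true || ( T )
( true ) || false && true || ( F )
( true ) || false && true || ( true )

[E [E [E [T [F ( [E [T [F true]]] )]]] || [T [T [F false]] && [F true]]] || [T [F ( [E [T [F true]]] )]]]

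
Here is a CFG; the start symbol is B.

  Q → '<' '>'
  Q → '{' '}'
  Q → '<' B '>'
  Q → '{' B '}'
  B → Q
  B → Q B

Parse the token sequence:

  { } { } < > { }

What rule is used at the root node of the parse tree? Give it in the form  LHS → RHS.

[B [Q { }] [B [Q { }] [B [Q < >] [B [Q { }]]]]]

B → Q B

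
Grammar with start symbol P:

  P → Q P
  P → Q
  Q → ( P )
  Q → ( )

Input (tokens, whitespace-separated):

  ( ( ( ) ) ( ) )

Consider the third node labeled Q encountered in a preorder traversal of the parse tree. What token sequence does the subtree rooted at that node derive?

[P [Q ( [P [Q ( [P [Q ( )]] )] [P [Q ( )]]] )]]

( )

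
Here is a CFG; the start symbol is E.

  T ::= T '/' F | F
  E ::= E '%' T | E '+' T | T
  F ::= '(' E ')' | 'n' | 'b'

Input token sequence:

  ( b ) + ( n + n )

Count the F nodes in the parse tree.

5

[E [E [T [F ( [E [T [F b]]] )]]] + [T [F ( [E [E [T [F n]]] + [T [F n]]] )]]]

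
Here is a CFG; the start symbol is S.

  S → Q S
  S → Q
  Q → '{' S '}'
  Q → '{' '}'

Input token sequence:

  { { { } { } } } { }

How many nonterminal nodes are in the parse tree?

[S [Q { [S [Q { [S [Q { }] [S [Q { }]]] }]] }] [S [Q { }]]]

10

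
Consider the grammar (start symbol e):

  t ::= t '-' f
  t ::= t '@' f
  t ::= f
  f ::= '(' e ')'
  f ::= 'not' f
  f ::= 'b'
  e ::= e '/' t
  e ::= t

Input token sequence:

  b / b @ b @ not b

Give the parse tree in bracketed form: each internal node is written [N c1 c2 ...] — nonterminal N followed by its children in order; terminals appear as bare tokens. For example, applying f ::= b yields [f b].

[e [e [t [f b]]] / [t [t [t [f b]] @ [f b]] @ [f not [f b]]]]

e
e / t
t / t
f / t
b / t
b / t @ f
b / t @ f @ f
b / f @ f @ f
b / b @ f @ f
b / b @ b @ f
b / b @ b @ not f
b / b @ b @ not b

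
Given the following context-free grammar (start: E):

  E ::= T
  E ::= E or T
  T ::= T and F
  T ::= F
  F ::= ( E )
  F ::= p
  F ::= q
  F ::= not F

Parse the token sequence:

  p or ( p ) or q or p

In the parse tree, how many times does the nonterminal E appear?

5

[E [E [E [E [T [F p]]] or [T [F ( [E [T [F p]]] )]]] or [T [F q]]] or [T [F p]]]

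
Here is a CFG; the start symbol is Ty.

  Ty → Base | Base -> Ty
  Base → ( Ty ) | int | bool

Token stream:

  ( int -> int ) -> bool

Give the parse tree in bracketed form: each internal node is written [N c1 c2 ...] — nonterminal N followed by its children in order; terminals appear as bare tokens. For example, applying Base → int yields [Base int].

Ty
Base -> Ty
( Ty ) -> Ty
( Base -> Ty ) -> Ty
( int -> Ty ) -> Ty
( int -> Base ) -> Ty
( int -> int ) -> Ty
( int -> int ) -> Base
( int -> int ) -> bool

[Ty [Base ( [Ty [Base int] -> [Ty [Base int]]] )] -> [Ty [Base bool]]]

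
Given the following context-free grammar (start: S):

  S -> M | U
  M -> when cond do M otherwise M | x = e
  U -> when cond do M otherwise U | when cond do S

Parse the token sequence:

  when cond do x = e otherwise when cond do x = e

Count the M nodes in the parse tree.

2

[S [U when cond do [M x = e] otherwise [U when cond do [S [M x = e]]]]]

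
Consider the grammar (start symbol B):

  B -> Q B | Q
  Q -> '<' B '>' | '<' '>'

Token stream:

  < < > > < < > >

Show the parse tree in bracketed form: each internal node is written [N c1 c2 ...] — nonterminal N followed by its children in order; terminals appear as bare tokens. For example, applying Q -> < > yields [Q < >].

[B [Q < [B [Q < >]] >] [B [Q < [B [Q < >]] >]]]

B
Q B
< B > B
< Q > B
< < > > B
< < > > Q
< < > > < B >
< < > > < Q >
< < > > < < > >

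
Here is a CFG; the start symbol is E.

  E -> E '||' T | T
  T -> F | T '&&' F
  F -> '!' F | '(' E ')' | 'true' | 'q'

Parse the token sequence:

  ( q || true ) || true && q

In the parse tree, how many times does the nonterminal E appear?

[E [E [T [F ( [E [E [T [F q]]] || [T [F true]]] )]]] || [T [T [F true]] && [F q]]]

4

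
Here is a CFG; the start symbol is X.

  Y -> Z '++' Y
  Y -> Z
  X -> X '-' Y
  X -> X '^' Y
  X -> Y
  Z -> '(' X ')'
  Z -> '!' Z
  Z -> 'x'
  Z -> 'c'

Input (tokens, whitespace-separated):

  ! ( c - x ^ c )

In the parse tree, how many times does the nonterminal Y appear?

[X [Y [Z ! [Z ( [X [X [X [Y [Z c]]] - [Y [Z x]]] ^ [Y [Z c]]] )]]]]

4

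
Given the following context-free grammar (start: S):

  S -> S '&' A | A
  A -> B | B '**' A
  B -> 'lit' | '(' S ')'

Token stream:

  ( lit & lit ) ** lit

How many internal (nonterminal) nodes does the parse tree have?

[S [A [B ( [S [S [A [B lit]]] & [A [B lit]]] )] ** [A [B lit]]]]

11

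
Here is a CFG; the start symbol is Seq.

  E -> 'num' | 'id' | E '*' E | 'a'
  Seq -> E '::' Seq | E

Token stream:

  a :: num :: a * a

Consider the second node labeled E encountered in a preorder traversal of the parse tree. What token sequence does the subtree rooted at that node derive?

[Seq [E a] :: [Seq [E num] :: [Seq [E [E a] * [E a]]]]]

num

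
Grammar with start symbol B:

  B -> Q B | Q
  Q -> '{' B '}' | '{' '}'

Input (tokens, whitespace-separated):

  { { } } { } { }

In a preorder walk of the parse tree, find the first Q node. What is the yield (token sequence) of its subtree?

{ { } }

[B [Q { [B [Q { }]] }] [B [Q { }] [B [Q { }]]]]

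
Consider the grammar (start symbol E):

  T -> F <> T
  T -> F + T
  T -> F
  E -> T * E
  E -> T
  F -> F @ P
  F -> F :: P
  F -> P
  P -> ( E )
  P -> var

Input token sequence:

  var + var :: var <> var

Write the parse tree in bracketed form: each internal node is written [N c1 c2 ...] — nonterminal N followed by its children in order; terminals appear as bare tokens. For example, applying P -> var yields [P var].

E
T
F + T
P + T
var + T
var + F <> T
var + F :: P <> T
var + P :: P <> T
var + var :: P <> T
var + var :: var <> T
var + var :: var <> F
var + var :: var <> P
var + var :: var <> var

[E [T [F [P var]] + [T [F [F [P var]] :: [P var]] <> [T [F [P var]]]]]]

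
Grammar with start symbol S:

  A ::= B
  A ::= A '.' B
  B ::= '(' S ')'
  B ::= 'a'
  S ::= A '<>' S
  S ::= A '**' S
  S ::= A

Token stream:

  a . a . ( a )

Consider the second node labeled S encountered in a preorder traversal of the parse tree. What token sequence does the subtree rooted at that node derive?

[S [A [A [A [B a]] . [B a]] . [B ( [S [A [B a]]] )]]]

a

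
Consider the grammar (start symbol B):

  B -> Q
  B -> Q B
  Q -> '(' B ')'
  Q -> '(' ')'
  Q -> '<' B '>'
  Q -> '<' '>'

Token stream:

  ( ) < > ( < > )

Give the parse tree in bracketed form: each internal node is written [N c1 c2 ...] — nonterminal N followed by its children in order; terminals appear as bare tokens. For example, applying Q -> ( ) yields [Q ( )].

[B [Q ( )] [B [Q < >] [B [Q ( [B [Q < >]] )]]]]

B
Q B
( ) B
( ) Q B
( ) < > B
( ) < > Q
( ) < > ( B )
( ) < > ( Q )
( ) < > ( < > )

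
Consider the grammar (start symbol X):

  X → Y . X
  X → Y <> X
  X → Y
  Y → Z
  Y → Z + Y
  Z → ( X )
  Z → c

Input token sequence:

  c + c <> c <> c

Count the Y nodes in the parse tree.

4

[X [Y [Z c] + [Y [Z c]]] <> [X [Y [Z c]] <> [X [Y [Z c]]]]]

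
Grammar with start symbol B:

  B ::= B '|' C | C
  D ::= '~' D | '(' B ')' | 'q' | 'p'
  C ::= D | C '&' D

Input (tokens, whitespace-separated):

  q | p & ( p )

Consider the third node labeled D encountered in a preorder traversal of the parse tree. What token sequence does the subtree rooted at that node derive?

[B [B [C [D q]]] | [C [C [D p]] & [D ( [B [C [D p]]] )]]]

( p )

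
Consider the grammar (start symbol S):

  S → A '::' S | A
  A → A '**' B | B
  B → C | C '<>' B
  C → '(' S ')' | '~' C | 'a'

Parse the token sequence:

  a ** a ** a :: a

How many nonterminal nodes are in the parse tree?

14

[S [A [A [A [B [C a]]] ** [B [C a]]] ** [B [C a]]] :: [S [A [B [C a]]]]]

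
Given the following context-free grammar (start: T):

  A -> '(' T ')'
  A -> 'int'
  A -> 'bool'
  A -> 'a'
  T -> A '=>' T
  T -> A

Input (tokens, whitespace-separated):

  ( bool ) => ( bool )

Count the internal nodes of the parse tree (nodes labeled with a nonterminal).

8

[T [A ( [T [A bool]] )] => [T [A ( [T [A bool]] )]]]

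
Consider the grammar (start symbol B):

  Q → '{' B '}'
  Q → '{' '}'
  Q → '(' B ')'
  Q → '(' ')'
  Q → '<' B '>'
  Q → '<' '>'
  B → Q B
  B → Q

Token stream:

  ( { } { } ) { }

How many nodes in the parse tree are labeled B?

[B [Q ( [B [Q { }] [B [Q { }]]] )] [B [Q { }]]]

4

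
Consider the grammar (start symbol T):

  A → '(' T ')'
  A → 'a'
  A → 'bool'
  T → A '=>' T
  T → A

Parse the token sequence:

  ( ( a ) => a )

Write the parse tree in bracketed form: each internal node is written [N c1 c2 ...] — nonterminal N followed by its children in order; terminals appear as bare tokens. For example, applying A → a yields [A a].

[T [A ( [T [A ( [T [A a]] )] => [T [A a]]] )]]

T
A
( T )
( A => T )
( ( T ) => T )
( ( A ) => T )
( ( a ) => T )
( ( a ) => A )
( ( a ) => a )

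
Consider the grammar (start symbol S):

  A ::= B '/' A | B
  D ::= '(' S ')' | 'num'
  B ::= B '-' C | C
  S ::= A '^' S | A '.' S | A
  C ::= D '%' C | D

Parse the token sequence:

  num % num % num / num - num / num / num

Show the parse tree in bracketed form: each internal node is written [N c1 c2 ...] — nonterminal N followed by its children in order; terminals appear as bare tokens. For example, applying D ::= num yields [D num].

[S [A [B [C [D num] % [C [D num] % [C [D num]]]]] / [A [B [B [C [D num]]] - [C [D num]]] / [A [B [C [D num]]] / [A [B [C [D num]]]]]]]]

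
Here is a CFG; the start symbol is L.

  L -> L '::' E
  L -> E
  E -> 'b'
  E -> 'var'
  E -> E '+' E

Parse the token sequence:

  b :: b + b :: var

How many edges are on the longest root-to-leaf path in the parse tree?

4

[L [L [L [E b]] :: [E [E b] + [E b]]] :: [E var]]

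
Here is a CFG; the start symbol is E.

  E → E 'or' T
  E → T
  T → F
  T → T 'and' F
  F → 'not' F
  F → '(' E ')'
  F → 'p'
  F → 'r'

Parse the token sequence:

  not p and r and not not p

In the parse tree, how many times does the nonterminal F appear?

[E [T [T [T [F not [F p]]] and [F r]] and [F not [F not [F p]]]]]

6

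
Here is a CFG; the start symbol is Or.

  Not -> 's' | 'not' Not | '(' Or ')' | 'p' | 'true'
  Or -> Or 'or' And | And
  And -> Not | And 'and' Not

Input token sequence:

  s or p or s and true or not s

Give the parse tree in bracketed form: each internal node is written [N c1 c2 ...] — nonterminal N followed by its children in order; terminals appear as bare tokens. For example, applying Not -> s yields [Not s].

Or
Or or And
Or or And or And
Or or And or And or And
And or And or And or And
Not or And or And or And
s or And or And or And
s or Not or And or And
s or p or And or And
s or p or And and Not or And
s or p or Not and Not or And
s or p or s and Not or And
s or p or s and true or And
s or p or s and true or Not
s or p or s and true or not Not
s or p or s and true or not s

[Or [Or [Or [Or [And [Not s]]] or [And [Not p]]] or [And [And [Not s]] and [Not true]]] or [And [Not not [Not s]]]]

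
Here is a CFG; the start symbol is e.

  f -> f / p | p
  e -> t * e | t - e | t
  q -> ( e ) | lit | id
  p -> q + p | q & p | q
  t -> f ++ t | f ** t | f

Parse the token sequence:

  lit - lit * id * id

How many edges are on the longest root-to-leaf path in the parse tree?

[e [t [f [p [q lit]]]] - [e [t [f [p [q lit]]]] * [e [t [f [p [q id]]]] * [e [t [f [p [q id]]]]]]]]

8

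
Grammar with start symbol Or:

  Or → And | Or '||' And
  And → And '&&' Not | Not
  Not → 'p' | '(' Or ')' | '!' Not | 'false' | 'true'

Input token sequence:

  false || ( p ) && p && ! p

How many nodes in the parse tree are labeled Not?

[Or [Or [And [Not false]]] || [And [And [And [Not ( [Or [And [Not p]]] )]] && [Not p]] && [Not ! [Not p]]]]

6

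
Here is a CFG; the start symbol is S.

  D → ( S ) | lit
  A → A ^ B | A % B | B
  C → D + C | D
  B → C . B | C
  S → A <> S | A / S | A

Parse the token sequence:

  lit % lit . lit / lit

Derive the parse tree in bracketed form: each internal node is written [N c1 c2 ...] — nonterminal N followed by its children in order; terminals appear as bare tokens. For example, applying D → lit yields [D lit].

S
A / S
A % B / S
B % B / S
C % B / S
D % B / S
lit % B / S
lit % C . B / S
lit % D . B / S
lit % lit . B / S
lit % lit . C / S
lit % lit . D / S
lit % lit . lit / S
lit % lit . lit / A
lit % lit . lit / B
lit % lit . lit / C
lit % lit . lit / D
lit % lit . lit / lit

[S [A [A [B [C [D lit]]]] % [B [C [D lit]] . [B [C [D lit]]]]] / [S [A [B [C [D lit]]]]]]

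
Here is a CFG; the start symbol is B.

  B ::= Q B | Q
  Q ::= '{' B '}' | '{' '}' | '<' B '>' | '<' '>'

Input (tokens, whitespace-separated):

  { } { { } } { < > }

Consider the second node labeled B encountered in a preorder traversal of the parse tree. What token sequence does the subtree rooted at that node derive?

{ { } } { < > }

[B [Q { }] [B [Q { [B [Q { }]] }] [B [Q { [B [Q < >]] }]]]]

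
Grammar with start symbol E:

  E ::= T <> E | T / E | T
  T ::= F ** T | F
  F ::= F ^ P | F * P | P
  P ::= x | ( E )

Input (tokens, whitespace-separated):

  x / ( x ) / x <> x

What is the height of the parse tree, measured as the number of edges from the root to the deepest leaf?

[E [T [F [P x]]] / [E [T [F [P ( [E [T [F [P x]]]] )]]] / [E [T [F [P x]]] <> [E [T [F [P x]]]]]]]

9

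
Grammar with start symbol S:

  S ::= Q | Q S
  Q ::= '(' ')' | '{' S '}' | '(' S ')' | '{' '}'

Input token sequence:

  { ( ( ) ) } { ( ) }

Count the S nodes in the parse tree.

5

[S [Q { [S [Q ( [S [Q ( )]] )]] }] [S [Q { [S [Q ( )]] }]]]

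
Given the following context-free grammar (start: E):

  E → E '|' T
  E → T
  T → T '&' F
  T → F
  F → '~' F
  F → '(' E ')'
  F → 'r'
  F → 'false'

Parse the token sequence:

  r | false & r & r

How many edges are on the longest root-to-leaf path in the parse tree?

[E [E [T [F r]]] | [T [T [T [F false]] & [F r]] & [F r]]]

5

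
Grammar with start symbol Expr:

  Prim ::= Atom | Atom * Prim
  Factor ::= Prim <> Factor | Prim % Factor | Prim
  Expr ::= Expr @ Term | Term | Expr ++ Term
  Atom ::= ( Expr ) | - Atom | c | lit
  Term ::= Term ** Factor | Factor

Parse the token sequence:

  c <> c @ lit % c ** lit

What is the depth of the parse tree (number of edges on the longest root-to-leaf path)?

[Expr [Expr [Term [Factor [Prim [Atom c]] <> [Factor [Prim [Atom c]]]]]] @ [Term [Term [Factor [Prim [Atom lit]] % [Factor [Prim [Atom c]]]]] ** [Factor [Prim [Atom lit]]]]]

7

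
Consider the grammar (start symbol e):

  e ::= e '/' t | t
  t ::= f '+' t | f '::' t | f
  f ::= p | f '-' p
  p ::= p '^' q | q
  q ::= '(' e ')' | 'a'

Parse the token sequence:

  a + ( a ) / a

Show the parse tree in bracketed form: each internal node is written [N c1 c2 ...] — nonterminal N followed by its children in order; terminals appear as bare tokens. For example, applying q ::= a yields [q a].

e
e / t
t / t
f + t / t
p + t / t
q + t / t
a + t / t
a + f / t
a + p / t
a + q / t
a + ( e ) / t
a + ( t ) / t
a + ( f ) / t
a + ( p ) / t
a + ( q ) / t
a + ( a ) / t
a + ( a ) / f
a + ( a ) / p
a + ( a ) / q
a + ( a ) / a

[e [e [t [f [p [q a]]] + [t [f [p [q ( [e [t [f [p [q a]]]]] )]]]]]] / [t [f [p [q a]]]]]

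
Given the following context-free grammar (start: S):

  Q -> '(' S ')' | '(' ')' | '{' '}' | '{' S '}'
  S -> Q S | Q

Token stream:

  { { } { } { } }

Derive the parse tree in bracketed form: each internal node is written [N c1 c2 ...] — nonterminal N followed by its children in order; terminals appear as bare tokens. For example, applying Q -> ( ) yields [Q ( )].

S
Q
{ S }
{ Q S }
{ { } S }
{ { } Q S }
{ { } { } S }
{ { } { } Q }
{ { } { } { } }

[S [Q { [S [Q { }] [S [Q { }] [S [Q { }]]]] }]]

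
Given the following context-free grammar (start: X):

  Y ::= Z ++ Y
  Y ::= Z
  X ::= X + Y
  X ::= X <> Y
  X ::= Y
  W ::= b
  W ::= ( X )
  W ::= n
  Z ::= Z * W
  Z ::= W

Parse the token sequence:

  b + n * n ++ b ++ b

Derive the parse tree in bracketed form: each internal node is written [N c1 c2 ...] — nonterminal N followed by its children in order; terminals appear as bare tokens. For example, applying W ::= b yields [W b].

[X [X [Y [Z [W b]]]] + [Y [Z [Z [W n]] * [W n]] ++ [Y [Z [W b]] ++ [Y [Z [W b]]]]]]

X
X + Y
Y + Y
Z + Y
W + Y
b + Y
b + Z ++ Y
b + Z * W ++ Y
b + W * W ++ Y
b + n * W ++ Y
b + n * n ++ Y
b + n * n ++ Z ++ Y
b + n * n ++ W ++ Y
b + n * n ++ b ++ Y
b + n * n ++ b ++ Z
b + n * n ++ b ++ W
b + n * n ++ b ++ b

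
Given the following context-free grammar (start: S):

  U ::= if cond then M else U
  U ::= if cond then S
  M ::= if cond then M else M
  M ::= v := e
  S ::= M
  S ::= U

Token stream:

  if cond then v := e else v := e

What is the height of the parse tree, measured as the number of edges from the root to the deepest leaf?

[S [M if cond then [M v := e] else [M v := e]]]

3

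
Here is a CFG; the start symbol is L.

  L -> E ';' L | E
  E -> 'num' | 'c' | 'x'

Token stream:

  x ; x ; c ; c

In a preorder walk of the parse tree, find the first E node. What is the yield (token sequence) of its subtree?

[L [E x] ; [L [E x] ; [L [E c] ; [L [E c]]]]]

x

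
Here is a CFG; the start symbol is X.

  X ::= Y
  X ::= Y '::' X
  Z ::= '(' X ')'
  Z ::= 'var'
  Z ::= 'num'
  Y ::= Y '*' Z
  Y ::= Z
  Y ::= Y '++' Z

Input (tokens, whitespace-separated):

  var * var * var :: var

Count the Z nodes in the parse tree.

4

[X [Y [Y [Y [Z var]] * [Z var]] * [Z var]] :: [X [Y [Z var]]]]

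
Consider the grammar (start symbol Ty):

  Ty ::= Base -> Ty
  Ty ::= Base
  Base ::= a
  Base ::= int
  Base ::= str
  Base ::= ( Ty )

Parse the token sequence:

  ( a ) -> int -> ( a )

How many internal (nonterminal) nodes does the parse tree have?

10

[Ty [Base ( [Ty [Base a]] )] -> [Ty [Base int] -> [Ty [Base ( [Ty [Base a]] )]]]]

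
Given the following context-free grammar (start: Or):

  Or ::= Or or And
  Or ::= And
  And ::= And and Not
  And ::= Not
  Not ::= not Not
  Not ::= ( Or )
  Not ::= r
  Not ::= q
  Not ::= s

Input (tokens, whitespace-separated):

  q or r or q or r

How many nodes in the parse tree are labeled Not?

4

[Or [Or [Or [Or [And [Not q]]] or [And [Not r]]] or [And [Not q]]] or [And [Not r]]]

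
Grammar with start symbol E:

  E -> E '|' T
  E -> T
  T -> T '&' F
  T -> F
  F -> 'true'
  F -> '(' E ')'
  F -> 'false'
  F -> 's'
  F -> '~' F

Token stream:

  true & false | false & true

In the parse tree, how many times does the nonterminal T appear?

4

[E [E [T [T [F true]] & [F false]]] | [T [T [F false]] & [F true]]]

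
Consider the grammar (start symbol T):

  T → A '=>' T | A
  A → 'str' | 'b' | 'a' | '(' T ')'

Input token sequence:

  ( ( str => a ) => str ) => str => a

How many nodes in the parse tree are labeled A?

7

[T [A ( [T [A ( [T [A str] => [T [A a]]] )] => [T [A str]]] )] => [T [A str] => [T [A a]]]]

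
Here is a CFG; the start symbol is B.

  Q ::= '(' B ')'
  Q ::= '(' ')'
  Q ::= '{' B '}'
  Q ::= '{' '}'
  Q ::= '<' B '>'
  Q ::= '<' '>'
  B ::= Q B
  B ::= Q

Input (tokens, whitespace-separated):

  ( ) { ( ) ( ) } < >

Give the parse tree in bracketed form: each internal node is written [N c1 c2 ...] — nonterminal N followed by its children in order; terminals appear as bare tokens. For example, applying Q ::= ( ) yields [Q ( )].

B
Q B
( ) B
( ) Q B
( ) { B } B
( ) { Q B } B
( ) { ( ) B } B
( ) { ( ) Q } B
( ) { ( ) ( ) } B
( ) { ( ) ( ) } Q
( ) { ( ) ( ) } < >

[B [Q ( )] [B [Q { [B [Q ( )] [B [Q ( )]]] }] [B [Q < >]]]]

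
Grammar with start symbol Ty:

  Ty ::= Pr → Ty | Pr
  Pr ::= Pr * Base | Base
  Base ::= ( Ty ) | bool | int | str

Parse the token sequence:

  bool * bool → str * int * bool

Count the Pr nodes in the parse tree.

5

[Ty [Pr [Pr [Base bool]] * [Base bool]] → [Ty [Pr [Pr [Pr [Base str]] * [Base int]] * [Base bool]]]]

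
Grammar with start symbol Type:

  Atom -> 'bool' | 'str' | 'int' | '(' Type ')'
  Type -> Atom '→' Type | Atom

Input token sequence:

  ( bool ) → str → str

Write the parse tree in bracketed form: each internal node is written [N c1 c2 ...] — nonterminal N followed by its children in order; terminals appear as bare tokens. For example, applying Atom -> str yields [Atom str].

[Type [Atom ( [Type [Atom bool]] )] → [Type [Atom str] → [Type [Atom str]]]]

Type
Atom → Type
( Type ) → Type
( Atom ) → Type
( bool ) → Type
( bool ) → Atom → Type
( bool ) → str → Type
( bool ) → str → Atom
( bool ) → str → str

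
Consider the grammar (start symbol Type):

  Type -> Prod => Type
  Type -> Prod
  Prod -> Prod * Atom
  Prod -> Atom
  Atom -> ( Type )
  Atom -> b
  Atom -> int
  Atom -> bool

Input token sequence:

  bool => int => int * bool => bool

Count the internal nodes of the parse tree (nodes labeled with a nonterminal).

14

[Type [Prod [Atom bool]] => [Type [Prod [Atom int]] => [Type [Prod [Prod [Atom int]] * [Atom bool]] => [Type [Prod [Atom bool]]]]]]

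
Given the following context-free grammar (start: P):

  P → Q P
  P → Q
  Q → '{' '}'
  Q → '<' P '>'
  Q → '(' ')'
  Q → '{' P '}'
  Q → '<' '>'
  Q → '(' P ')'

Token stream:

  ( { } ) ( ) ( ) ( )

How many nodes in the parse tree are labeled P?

[P [Q ( [P [Q { }]] )] [P [Q ( )] [P [Q ( )] [P [Q ( )]]]]]

5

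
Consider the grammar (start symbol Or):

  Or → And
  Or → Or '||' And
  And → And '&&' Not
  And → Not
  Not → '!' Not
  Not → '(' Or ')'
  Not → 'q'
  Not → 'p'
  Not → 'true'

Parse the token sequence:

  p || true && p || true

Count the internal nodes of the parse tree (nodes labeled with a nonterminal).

[Or [Or [Or [And [Not p]]] || [And [And [Not true]] && [Not p]]] || [And [Not true]]]

11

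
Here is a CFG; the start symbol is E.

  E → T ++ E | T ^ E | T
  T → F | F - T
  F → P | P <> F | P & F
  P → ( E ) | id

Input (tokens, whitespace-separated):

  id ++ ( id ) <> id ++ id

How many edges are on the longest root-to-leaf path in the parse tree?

[E [T [F [P id]]] ++ [E [T [F [P ( [E [T [F [P id]]]] )] <> [F [P id]]]] ++ [E [T [F [P id]]]]]]

9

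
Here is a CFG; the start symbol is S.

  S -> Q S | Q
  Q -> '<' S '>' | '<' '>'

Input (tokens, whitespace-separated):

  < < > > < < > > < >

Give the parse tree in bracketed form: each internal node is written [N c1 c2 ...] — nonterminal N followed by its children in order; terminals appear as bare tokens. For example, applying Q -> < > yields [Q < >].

[S [Q < [S [Q < >]] >] [S [Q < [S [Q < >]] >] [S [Q < >]]]]

S
Q S
< S > S
< Q > S
< < > > S
< < > > Q S
< < > > < S > S
< < > > < Q > S
< < > > < < > > S
< < > > < < > > Q
< < > > < < > > < >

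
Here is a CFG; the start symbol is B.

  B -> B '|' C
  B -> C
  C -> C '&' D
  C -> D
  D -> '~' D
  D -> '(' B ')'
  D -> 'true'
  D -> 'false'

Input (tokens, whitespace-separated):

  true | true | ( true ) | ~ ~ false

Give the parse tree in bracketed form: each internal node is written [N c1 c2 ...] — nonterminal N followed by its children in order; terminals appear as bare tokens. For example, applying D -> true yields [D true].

B
B | C
B | C | C
B | C | C | C
C | C | C | C
D | C | C | C
true | C | C | C
true | D | C | C
true | true | C | C
true | true | D | C
true | true | ( B ) | C
true | true | ( C ) | C
true | true | ( D ) | C
true | true | ( true ) | C
true | true | ( true ) | D
true | true | ( true ) | ~ D
true | true | ( true ) | ~ ~ D
true | true | ( true ) | ~ ~ false

[B [B [B [B [C [D true]]] | [C [D true]]] | [C [D ( [B [C [D true]]] )]]] | [C [D ~ [D ~ [D false]]]]]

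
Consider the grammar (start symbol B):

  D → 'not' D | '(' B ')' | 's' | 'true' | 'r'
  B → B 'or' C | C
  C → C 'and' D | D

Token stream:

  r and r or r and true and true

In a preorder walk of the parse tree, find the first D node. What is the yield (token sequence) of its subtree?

r

[B [B [C [C [D r]] and [D r]]] or [C [C [C [D r]] and [D true]] and [D true]]]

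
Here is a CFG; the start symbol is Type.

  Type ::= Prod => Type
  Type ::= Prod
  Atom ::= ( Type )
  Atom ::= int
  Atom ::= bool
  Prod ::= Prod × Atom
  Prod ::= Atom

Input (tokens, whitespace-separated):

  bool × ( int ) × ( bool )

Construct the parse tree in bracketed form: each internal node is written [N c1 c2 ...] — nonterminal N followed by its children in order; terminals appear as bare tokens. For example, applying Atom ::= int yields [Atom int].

Type
Prod
Prod × Atom
Prod × Atom × Atom
Atom × Atom × Atom
bool × Atom × Atom
bool × ( Type ) × Atom
bool × ( Prod ) × Atom
bool × ( Atom ) × Atom
bool × ( int ) × Atom
bool × ( int ) × ( Type )
bool × ( int ) × ( Prod )
bool × ( int ) × ( Atom )
bool × ( int ) × ( bool )

[Type [Prod [Prod [Prod [Atom bool]] × [Atom ( [Type [Prod [Atom int]]] )]] × [Atom ( [Type [Prod [Atom bool]]] )]]]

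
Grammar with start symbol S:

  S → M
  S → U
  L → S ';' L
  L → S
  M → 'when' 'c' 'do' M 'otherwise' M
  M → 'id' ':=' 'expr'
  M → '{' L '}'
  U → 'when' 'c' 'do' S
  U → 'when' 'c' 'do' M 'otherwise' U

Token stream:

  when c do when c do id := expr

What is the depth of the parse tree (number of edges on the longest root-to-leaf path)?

[S [U when c do [S [U when c do [S [M id := expr]]]]]]

6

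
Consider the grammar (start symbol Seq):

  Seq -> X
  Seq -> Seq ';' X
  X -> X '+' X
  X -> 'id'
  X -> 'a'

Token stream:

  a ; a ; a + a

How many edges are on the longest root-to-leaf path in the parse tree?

[Seq [Seq [Seq [X a]] ; [X a]] ; [X [X a] + [X a]]]

4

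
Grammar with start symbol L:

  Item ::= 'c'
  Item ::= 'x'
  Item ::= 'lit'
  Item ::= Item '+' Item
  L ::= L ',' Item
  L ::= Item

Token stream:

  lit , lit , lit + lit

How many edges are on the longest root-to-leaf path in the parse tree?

4

[L [L [L [Item lit]] , [Item lit]] , [Item [Item lit] + [Item lit]]]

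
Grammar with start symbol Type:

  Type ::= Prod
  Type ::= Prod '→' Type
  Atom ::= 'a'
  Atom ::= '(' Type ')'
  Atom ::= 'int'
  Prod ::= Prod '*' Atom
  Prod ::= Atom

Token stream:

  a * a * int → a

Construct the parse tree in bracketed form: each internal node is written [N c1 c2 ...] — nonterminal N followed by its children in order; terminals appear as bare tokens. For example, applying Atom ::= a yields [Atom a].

Type
Prod → Type
Prod * Atom → Type
Prod * Atom * Atom → Type
Atom * Atom * Atom → Type
a * Atom * Atom → Type
a * a * Atom → Type
a * a * int → Type
a * a * int → Prod
a * a * int → Atom
a * a * int → a

[Type [Prod [Prod [Prod [Atom a]] * [Atom a]] * [Atom int]] → [Type [Prod [Atom a]]]]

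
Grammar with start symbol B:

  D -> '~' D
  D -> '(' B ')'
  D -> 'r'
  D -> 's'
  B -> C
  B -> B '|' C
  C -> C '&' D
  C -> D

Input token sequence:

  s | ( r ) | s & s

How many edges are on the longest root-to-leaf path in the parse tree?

[B [B [B [C [D s]]] | [C [D ( [B [C [D r]]] )]]] | [C [C [D s]] & [D s]]]

7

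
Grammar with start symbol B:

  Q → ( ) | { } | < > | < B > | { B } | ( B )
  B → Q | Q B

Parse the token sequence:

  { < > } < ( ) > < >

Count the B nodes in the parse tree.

5

[B [Q { [B [Q < >]] }] [B [Q < [B [Q ( )]] >] [B [Q < >]]]]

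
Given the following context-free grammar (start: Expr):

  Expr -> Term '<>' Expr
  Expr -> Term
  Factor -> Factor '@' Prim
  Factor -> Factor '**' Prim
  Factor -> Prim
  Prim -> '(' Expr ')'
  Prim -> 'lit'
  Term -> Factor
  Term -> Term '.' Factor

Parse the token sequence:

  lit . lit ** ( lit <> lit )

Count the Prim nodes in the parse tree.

[Expr [Term [Term [Factor [Prim lit]]] . [Factor [Factor [Prim lit]] ** [Prim ( [Expr [Term [Factor [Prim lit]]] <> [Expr [Term [Factor [Prim lit]]]]] )]]]]

5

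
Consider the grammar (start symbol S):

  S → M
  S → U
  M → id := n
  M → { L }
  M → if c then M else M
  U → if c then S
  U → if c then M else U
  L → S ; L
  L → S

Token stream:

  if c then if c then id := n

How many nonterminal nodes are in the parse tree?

[S [U if c then [S [U if c then [S [M id := n]]]]]]

6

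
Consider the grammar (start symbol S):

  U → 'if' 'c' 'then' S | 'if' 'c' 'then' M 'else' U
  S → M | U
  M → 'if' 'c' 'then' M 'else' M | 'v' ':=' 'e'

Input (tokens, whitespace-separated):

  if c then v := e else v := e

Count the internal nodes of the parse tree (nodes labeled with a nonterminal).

4

[S [M if c then [M v := e] else [M v := e]]]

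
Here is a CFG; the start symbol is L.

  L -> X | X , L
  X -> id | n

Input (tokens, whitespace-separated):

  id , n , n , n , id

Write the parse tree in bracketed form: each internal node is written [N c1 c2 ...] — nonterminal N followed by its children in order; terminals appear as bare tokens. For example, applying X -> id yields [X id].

[L [X id] , [L [X n] , [L [X n] , [L [X n] , [L [X id]]]]]]

L
X , L
id , L
id , X , L
id , n , L
id , n , X , L
id , n , n , L
id , n , n , X , L
id , n , n , n , L
id , n , n , n , X
id , n , n , n , id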